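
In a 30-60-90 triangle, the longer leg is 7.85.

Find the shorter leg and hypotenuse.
In a 30-60-90 triangle, sides are in ratio 1 : √3 : 2.
Long leg = short leg·√3  →  short leg = 7.85/√3 = 4.532
Hypotenuse = 2·(short leg) = 2·7.85/√3 = 9.064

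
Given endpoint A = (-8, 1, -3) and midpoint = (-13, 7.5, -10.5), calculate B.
B = (2×(-13) - (-8), 2×7.5 - 1, 2×(-10.5) - (-3)) = (-18, 14, -18)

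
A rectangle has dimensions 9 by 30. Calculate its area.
Area = length * width
Area = 9 * 30
Area = 270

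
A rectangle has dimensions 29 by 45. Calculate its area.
Area = length * width
Area = 29 * 45
Area = 1305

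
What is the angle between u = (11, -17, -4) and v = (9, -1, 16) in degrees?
u·v = 52, |u|² = 426, |v|² = 338
cos θ = 52/√143988 ≈ 0.137
θ ≈ 82.12°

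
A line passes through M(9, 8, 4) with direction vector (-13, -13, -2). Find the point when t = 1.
P(1) = (9 + (-13)(1), 8 + (-13)(1), 4 + (-2)(1)) = (-4, -5, 2)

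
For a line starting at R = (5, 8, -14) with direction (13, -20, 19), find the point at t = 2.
P(2) = (5 + 13(2), 8 + (-20)(2), -14 + 19(2)) = (31, -32, 24)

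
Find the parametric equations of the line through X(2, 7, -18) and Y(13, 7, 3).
Direction vector d = Y - X = (11, 0, 21)
x = 2 + 11t, y = 7, z = -18 + 21t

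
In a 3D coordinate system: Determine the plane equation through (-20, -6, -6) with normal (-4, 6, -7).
d = n·P = (-4)(-20) + (6)(-6) + (-7)(-6) = 86
Plane: -4x + 6y - 7z = 86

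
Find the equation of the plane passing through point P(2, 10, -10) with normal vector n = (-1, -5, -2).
d = n·P = (-1)(2) + (-5)(10) + (-2)(-10) = -32
Plane: -x - 5y - 2z = -32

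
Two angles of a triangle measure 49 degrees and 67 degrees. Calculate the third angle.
Sum of angles in a triangle = 180 degrees
Third angle = 180 - 49 - 67
Third angle = 64 degrees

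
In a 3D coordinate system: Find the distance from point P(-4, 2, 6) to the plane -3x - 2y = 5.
d = |(-3)(-4) + (-2)(2) + 0(6) - (5)| / √((-3)² + (-2)² + 0²) = 3/√13 = 0.8321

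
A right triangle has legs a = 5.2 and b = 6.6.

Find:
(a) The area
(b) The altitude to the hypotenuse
(a) Area = ½ab = ½·5.2·6.6 = 17.16
(b) Hypotenuse c = √(5.2² + 6.6²) = √70.6 = 8.40238
    Area = ½·c·h_c  →  h_c = 2·Area/c = 2·17.16/8.40238 = 4.085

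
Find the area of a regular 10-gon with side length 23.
For a regular 10-gon with side length s = 23:
Apothem a = s / (2*tan(pi/10)) = 23 / (2*tan(pi/10)) ≈ 35.3934
Perimeter P = 10 * 23 = 230
Area = (1/2) * P * a = (1/2) * 230 * 35.3934 = 4070.24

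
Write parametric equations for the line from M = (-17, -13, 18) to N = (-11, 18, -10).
Direction vector d = N - M = (6, 31, -28)
x = -17 + 6t, y = -13 + 31t, z = 18 - 28t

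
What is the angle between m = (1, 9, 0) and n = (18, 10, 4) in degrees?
m·n = 108, |m|² = 82, |n|² = 440
cos θ = 108/√36080 ≈ 0.5686
θ ≈ 55.35°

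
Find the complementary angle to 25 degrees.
Complementary angles sum to 90 degrees.
Other angle = 90 - 25
Other angle = 65 degrees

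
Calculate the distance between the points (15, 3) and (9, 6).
Using the distance formula: d = sqrt((x₂-x₁)² + (y₂-y₁)²)
dx = 9 - 15 = -6
dy = 6 - 3 = 3
d = sqrt((-6)² + 3²) = sqrt(36 + 9) = sqrt(45) = 6.71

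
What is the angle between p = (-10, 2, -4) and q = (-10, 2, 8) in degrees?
p·q = 72, |p|² = 120, |q|² = 168
cos θ = 72/√20160 ≈ 0.5071
θ ≈ 59.53°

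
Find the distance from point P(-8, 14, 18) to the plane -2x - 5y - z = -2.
d = |(-2)(-8) + (-5)(14) + (-1)(18) - (-2)| / √((-2)² + (-5)² + (-1)²) = 70/√30 = 12.78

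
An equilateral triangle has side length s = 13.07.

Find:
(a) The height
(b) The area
(a) Height h = s·√3/2 = 13.07·√3/2 = 11.32
(b) Area = (√3/4)·s² = (√3/4)·13.07² = (√3/4)·170.825 = 73.97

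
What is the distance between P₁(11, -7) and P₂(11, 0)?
Using the distance formula: d = sqrt((x₂-x₁)² + (y₂-y₁)²)
dx = 11 - 11 = 0
dy = 0 - (-7) = 7
d = sqrt(0² + 7²) = sqrt(0 + 49) = sqrt(49) = 7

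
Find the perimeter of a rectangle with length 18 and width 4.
Perimeter = 2 * (length + width)
Perimeter = 2 * (18 + 4)
Perimeter = 2 * 22
Perimeter = 44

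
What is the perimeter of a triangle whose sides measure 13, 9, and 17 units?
Perimeter = sum of all sides
Perimeter = 13 + 9 + 17
Perimeter = 39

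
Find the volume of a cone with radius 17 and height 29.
Volume = (1/3) * pi * r² * h
Volume = (1/3) * pi * 17² * 29
Volume = (1/3) * pi * 289 * 29
Volume = (1/3) * pi * 8381
Volume = 8776.56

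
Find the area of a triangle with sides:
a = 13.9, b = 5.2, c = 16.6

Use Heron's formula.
s = (a+b+c)/2 = (13.9+5.2+16.6)/2 = 17.85
A = √(s(s-a)(s-b)(s-c)) = √(17.85·3.95·12.65·1.25)
A = √1114.9 = 33.39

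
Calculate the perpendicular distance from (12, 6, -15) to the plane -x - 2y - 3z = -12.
d = |(-1)(12) + (-2)(6) + (-3)(-15) - (-12)| / √((-1)² + (-2)² + (-3)²) = 33/√14 = 8.82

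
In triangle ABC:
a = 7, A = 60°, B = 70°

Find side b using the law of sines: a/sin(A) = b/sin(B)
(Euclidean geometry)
b = a·sin(B)/sin(A) = 7·sin(70°)/sin(60°)
b = 7·0.939693/0.866025 = 7.595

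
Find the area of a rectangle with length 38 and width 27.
Area = length * width
Area = 38 * 27
Area = 1026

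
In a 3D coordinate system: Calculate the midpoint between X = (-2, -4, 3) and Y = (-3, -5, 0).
Midpoint = ((-2-3)/2, (-4-5)/2, (3+0)/2) = (-2.5, -4.5, 1.5)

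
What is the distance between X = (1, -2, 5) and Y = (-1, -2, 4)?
d = √[(-2)² + (0)² + (-1)²] = √5 = 2.236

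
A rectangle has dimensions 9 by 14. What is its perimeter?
Perimeter = 2 * (length + width)
Perimeter = 2 * (9 + 14)
Perimeter = 2 * 23
Perimeter = 46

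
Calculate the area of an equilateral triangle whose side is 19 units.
Area = (sqrt(3)/4) * s²
Area = (sqrt(3)/4) * 19²
Area = (sqrt(3)/4) * 361
Area = 156.32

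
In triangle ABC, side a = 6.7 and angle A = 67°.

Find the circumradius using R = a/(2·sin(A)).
R = a/(2·sin(A)) = 6.7/(2·sin(67°))
R = 6.7/(2·0.920505) = 6.7/1.841010 = 3.639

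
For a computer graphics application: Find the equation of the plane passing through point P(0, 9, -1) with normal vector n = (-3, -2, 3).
d = n·P = (-3)(0) + (-2)(9) + (3)(-1) = -21
Plane: -3x - 2y + 3z = -21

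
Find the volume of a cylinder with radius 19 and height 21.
Volume = pi * r² * h
Volume = pi * 19² * 21
Volume = pi * 361 * 21
Volume = pi * 7581
Volume = 23816.41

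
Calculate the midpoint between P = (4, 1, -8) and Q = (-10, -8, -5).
Midpoint = ((4-10)/2, (1-8)/2, (-8-5)/2) = (-3, -3.5, -6.5)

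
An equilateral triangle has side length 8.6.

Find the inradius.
For an equilateral triangle, r = s/(2√3) where s is the side.
r = 8.6/(2√3) = 8.6/3.464102 = 2.483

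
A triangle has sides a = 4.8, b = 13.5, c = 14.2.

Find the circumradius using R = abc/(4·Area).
s = (a+b+c)/2 = 16.25
Area = √(s(s-a)(s-b)(s-c)) = √(16.25·11.45·2.75·2.05) = 32.3871
R = abc/(4·Area) = (4.8·13.5·14.2)/(4·32.3871) = 920.16/129.5484 = 7.103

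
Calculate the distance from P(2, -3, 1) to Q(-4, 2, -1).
d = √[(-6)² + (5)² + (-2)²] = √65 = 8.062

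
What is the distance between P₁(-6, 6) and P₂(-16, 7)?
Using the distance formula: d = sqrt((x₂-x₁)² + (y₂-y₁)²)
dx = (-16) - (-6) = -10
dy = 7 - 6 = 1
d = sqrt((-10)² + 1²) = sqrt(100 + 1) = sqrt(101) = 10.05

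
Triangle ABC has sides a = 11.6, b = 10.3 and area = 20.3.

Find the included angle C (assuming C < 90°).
Area = ½ab·sin(C)  →  sin(C) = 2·Area/(ab)
sin(C) = 2·20.3/(11.6·10.3) = 0.339806
C = arcsin(0.339806) = 19.87°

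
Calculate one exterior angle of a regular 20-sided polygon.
Exterior angle of a regular n-gon = 360/n
Exterior angle = 360/20
Exterior angle = 18 degrees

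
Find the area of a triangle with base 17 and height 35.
Area = (1/2) * base * height
Area = (1/2) * 17 * 35
Area = 297.50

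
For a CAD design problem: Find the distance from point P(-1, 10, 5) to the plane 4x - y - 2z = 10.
d = |4(-1) + (-1)(10) + (-2)(5) - (10)| / √(4² + (-1)² + (-2)²) = 34/√21 = 7.419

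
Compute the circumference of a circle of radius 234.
Circumference = 2 * pi * r
Circumference = 2 * pi * 234
Circumference = 1470.27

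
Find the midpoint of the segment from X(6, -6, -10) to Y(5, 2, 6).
Midpoint = ((6+5)/2, (-6+2)/2, (-10+6)/2) = (5.5, -2, -2)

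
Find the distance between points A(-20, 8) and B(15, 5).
Using the distance formula: d = sqrt((x₂-x₁)² + (y₂-y₁)²)
dx = 15 - (-20) = 35
dy = 5 - 8 = -3
d = sqrt(35² + (-3)²) = sqrt(1225 + 9) = sqrt(1234) = 35.13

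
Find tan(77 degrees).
tan(77 degrees) = 4.3315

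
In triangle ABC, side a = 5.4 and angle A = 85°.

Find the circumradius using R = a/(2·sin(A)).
R = a/(2·sin(A)) = 5.4/(2·sin(85°))
R = 5.4/(2·0.996195) = 5.4/1.992389 = 2.71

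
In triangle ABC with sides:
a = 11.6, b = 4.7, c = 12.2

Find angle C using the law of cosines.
cos(C) = (a² + b² - c²)/(2ab)
cos(C) = (11.6² + 4.7² - 12.2²)/(2·11.6·4.7) = 7.81/109.04 = 0.071625
C = arccos(0.071625) = 85.89°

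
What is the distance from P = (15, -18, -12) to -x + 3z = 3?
d = |(-1)(15) + 0(-18) + 3(-12) - (3)| / √((-1)² + 0² + 3²) = 54/√10 = 17.08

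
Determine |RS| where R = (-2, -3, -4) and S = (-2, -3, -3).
d = √[(0)² + (0)² + (1)²] = √1 = 1.0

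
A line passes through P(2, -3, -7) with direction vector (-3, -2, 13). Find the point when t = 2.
P(2) = (2 + (-3)(2), -3 + (-2)(2), -7 + 13(2)) = (-4, -7, 19)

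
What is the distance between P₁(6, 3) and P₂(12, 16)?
Using the distance formula: d = sqrt((x₂-x₁)² + (y₂-y₁)²)
dx = 12 - 6 = 6
dy = 16 - 3 = 13
d = sqrt(6² + 13²) = sqrt(36 + 169) = sqrt(205) = 14.32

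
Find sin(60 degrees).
sin(60 degrees) = sqrt(3)/2
Decimal approximation: 0.866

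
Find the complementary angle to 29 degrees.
Complementary angles sum to 90 degrees.
Other angle = 90 - 29
Other angle = 61 degrees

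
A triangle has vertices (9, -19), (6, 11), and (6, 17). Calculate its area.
Using the coordinate formula: Area = (1/2)|x₁(y₂-y₃) + x₂(y₃-y₁) + x₃(y₁-y₂)|
Area = (1/2)|9(11-17) + 6(17-(-19)) + 6((-19)-11)|
Area = (1/2)|9*(-6) + 6*36 + 6*(-30)|
Area = (1/2)|(-54) + 216 + (-180)|
Area = (1/2)*18 = 9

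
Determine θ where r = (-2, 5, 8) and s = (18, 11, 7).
r·s = 75, |r|² = 93, |s|² = 494
cos θ = 75/√45942 ≈ 0.3499
θ ≈ 69.52°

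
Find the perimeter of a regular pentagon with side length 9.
Perimeter = number of sides * side length
Perimeter = 5 * 9
Perimeter = 45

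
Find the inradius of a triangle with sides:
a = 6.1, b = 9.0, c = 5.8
s = (a+b+c)/2 = (6.1+9.0+5.8)/2 = 10.45
Area = √(s(s-a)(s-b)(s-c)) = √(10.45·4.35·1.45·4.65) = 17.5071
r = Area/s = 17.5071/10.45 = 1.675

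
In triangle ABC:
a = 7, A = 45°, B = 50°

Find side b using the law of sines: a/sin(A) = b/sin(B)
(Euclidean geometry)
b = a·sin(B)/sin(A) = 7·sin(50°)/sin(45°)
b = 7·0.766044/0.707107 = 7.583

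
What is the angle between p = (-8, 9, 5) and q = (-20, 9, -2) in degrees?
p·q = 231, |p|² = 170, |q|² = 485
cos θ = 231/√82450 ≈ 0.8045
θ ≈ 36.44°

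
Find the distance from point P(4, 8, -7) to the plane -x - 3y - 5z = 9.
d = |(-1)(4) + (-3)(8) + (-5)(-7) - (9)| / √((-1)² + (-3)² + (-5)²) = 2/√35 = 0.3381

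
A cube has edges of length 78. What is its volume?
Volume = s³
Volume = 78³
Volume = 474552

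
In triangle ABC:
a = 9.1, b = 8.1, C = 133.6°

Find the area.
Using A = ½ab·sin(C):
A = ½·9.1·8.1·sin(133.6°) = ½·73.71·0.724172 = 26.69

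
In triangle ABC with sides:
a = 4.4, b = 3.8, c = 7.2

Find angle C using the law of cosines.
cos(C) = (a² + b² - c²)/(2ab)
cos(C) = (4.4² + 3.8² - 7.2²)/(2·4.4·3.8) = -18.04/33.44 = -0.539474
C = arccos(-0.539474) = 122.6°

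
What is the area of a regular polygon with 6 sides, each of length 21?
For a regular 6-gon with side length s = 21:
Apothem a = s / (2*tan(pi/6)) = 21 / (2*tan(pi/6)) ≈ 18.1865
Perimeter P = 6 * 21 = 126
Area = (1/2) * P * a = (1/2) * 126 * 18.1865 = 1145.75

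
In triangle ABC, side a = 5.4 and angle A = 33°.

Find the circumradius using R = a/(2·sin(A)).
R = a/(2·sin(A)) = 5.4/(2·sin(33°))
R = 5.4/(2·0.544639) = 5.4/1.089278 = 4.957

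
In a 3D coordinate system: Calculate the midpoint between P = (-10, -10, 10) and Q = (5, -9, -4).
Midpoint = ((-10+5)/2, (-10-9)/2, (10-4)/2) = (-2.5, -9.5, 3)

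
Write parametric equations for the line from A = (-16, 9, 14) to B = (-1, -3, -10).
Direction vector d = B - A = (15, -12, -24)
x = -16 + 15t, y = 9 - 12t, z = 14 - 24t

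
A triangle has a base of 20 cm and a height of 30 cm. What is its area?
Area = (1/2) * base * height
Area = (1/2) * 20 * 30
Area = 300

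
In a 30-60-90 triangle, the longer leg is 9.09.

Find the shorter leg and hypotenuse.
In a 30-60-90 triangle, sides are in ratio 1 : √3 : 2.
Long leg = short leg·√3  →  short leg = 9.09/√3 = 5.248
Hypotenuse = 2·(short leg) = 2·9.09/√3 = 10.5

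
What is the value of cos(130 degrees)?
cos(130 degrees) = -0.6428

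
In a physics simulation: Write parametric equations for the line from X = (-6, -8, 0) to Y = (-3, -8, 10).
Direction vector d = Y - X = (3, 0, 10)
x = -6 + 3t, y = -8, z = 0 + 10t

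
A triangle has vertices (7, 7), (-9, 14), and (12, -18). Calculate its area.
Using the coordinate formula: Area = (1/2)|x₁(y₂-y₃) + x₂(y₃-y₁) + x₃(y₁-y₂)|
Area = (1/2)|7(14-(-18)) + (-9)((-18)-7) + 12(7-14)|
Area = (1/2)|7*32 + (-9)*(-25) + 12*(-7)|
Area = (1/2)|224 + 225 + (-84)|
Area = (1/2)*365 = 182.50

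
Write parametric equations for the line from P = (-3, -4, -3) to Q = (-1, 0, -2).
Direction vector d = Q - P = (2, 4, 1)
x = -3 + 2t, y = -4 + 4t, z = -3 + t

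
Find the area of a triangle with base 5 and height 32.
Area = (1/2) * base * height
Area = (1/2) * 5 * 32
Area = 80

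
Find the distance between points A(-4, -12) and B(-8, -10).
Using the distance formula: d = sqrt((x₂-x₁)² + (y₂-y₁)²)
dx = (-8) - (-4) = -4
dy = (-10) - (-12) = 2
d = sqrt((-4)² + 2²) = sqrt(16 + 4) = sqrt(20) = 4.47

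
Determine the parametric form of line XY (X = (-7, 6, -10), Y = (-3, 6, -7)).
Direction vector d = Y - X = (4, 0, 3)
x = -7 + 4t, y = 6, z = -10 + 3t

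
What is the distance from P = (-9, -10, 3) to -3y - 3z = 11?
d = |0(-9) + (-3)(-10) + (-3)(3) - (11)| / √(0² + (-3)² + (-3)²) = 10/√18 = 2.357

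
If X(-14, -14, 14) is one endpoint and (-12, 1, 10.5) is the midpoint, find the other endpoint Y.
Y = (2×(-12) - (-14), 2×1 - (-14), 2×10.5 - 14) = (-10, 16, 7)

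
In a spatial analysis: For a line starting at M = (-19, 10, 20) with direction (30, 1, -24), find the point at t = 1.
P(1) = (-19 + 30(1), 10 + 1(1), 20 + (-24)(1)) = (11, 11, -4)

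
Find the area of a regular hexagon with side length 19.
For a regular 6-gon with side length s = 19:
Apothem a = s / (2*tan(pi/6)) = 19 / (2*tan(pi/6)) ≈ 16.4545
Perimeter P = 6 * 19 = 114
Area = (1/2) * P * a = (1/2) * 114 * 16.4545 = 937.91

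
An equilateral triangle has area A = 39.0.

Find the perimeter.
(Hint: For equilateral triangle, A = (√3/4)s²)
A = (√3/4)s²  →  s² = 4A/√3 = 4·39.0/√3 = 90.0666
s = 9.49034
Perimeter = 3s = 28.47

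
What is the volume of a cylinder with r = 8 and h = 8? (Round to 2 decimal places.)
Volume = pi * r² * h
Volume = pi * 8² * 8
Volume = pi * 64 * 8
Volume = pi * 512
Volume = 1608.50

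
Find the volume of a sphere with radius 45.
Volume = (4/3) * pi * r³
Volume = (4/3) * pi * 45³
Volume = (4/3) * pi * 91125
Volume = 381703.51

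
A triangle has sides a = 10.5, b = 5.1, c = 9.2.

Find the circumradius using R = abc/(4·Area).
s = (a+b+c)/2 = 12.4
Area = √(s(s-a)(s-b)(s-c)) = √(12.4·1.9·7.3·3.2) = 23.4598
R = abc/(4·Area) = (10.5·5.1·9.2)/(4·23.4598) = 492.66/93.8392 = 5.25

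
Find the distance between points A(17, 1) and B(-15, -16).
Using the distance formula: d = sqrt((x₂-x₁)² + (y₂-y₁)²)
dx = (-15) - 17 = -32
dy = (-16) - 1 = -17
d = sqrt((-32)² + (-17)²) = sqrt(1024 + 289) = sqrt(1313) = 36.24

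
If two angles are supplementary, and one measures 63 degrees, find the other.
Supplementary angles sum to 180 degrees.
Other angle = 180 - 63
Other angle = 117 degrees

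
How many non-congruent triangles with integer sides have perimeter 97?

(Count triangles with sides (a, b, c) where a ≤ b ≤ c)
With a ≤ b ≤ c and a + b + c = 97, the triangle inequality a + b > c gives c < 97/2, so c ≤ 48.
Iterate a from 1 to ⌊p/3⌋ = 32; for each a, b ranges from a to ⌊(p−a)/2⌋ with c = p − a − b, keeping only c ≥ b.
Triples: (1, 48, 48), (2, 47, 48), (3, 46, 48), …
Count = 208 triangles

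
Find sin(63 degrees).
sin(63 degrees) = 0.891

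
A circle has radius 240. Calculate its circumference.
Circumference = 2 * pi * r
Circumference = 2 * pi * 240
Circumference = 1507.96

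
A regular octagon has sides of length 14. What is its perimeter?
Perimeter = number of sides * side length
Perimeter = 8 * 14
Perimeter = 112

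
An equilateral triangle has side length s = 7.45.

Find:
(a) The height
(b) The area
(a) Height h = s·√3/2 = 7.45·√3/2 = 6.452
(b) Area = (√3/4)·s² = (√3/4)·7.45² = (√3/4)·55.5025 = 24.03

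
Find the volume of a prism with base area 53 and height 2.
Volume = base area * height
Volume = 53 * 2
Volume = 106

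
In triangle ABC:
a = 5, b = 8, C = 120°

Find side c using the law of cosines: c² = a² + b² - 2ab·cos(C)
c² = 5² + 8² - 2·5·8·cos(120°)
c² = 25 + 64 - 80·-0.5000 = 129
c = √129 = 11.36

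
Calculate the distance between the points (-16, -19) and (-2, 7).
Using the distance formula: d = sqrt((x₂-x₁)² + (y₂-y₁)²)
dx = (-2) - (-16) = 14
dy = 7 - (-19) = 26
d = sqrt(14² + 26²) = sqrt(196 + 676) = sqrt(872) = 29.53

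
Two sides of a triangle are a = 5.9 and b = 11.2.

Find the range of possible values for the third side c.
By the triangle inequality: |a - b| < c < a + b
|5.9 - 11.2| < c < 5.9 + 11.2
5.3 < c < 17.1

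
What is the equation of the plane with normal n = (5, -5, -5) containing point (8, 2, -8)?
d = n·P = (5)(8) + (-5)(2) + (-5)(-8) = 70
Plane: 5x - 5y - 5z = 70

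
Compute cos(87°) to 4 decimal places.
cos(87 degrees) = 0.0523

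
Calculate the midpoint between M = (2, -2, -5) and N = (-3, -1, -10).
Midpoint = ((2-3)/2, (-2-1)/2, (-5-10)/2) = (-0.5, -1.5, -7.5)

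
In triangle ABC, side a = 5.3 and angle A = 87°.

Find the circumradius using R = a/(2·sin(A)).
R = a/(2·sin(A)) = 5.3/(2·sin(87°))
R = 5.3/(2·0.998630) = 5.3/1.997259 = 2.654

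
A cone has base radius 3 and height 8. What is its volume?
Volume = (1/3) * pi * r² * h
Volume = (1/3) * pi * 3² * 8
Volume = (1/3) * pi * 9 * 8
Volume = (1/3) * pi * 72
Volume = 75.40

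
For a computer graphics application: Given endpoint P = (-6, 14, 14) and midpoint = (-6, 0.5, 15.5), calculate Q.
Q = (2×(-6) - (-6), 2×0.5 - 14, 2×15.5 - 14) = (-6, -13, 17)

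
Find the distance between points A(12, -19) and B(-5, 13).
Using the distance formula: d = sqrt((x₂-x₁)² + (y₂-y₁)²)
dx = (-5) - 12 = -17
dy = 13 - (-19) = 32
d = sqrt((-17)² + 32²) = sqrt(289 + 1024) = sqrt(1313) = 36.24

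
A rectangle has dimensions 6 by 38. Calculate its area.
Area = length * width
Area = 6 * 38
Area = 228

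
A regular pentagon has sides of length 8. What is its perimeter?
Perimeter = number of sides * side length
Perimeter = 5 * 8
Perimeter = 40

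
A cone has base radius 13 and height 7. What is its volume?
Volume = (1/3) * pi * r² * h
Volume = (1/3) * pi * 13² * 7
Volume = (1/3) * pi * 169 * 7
Volume = (1/3) * pi * 1183
Volume = 1238.83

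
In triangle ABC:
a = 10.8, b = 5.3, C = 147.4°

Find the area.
Using A = ½ab·sin(C):
A = ½·10.8·5.3·sin(147.4°) = ½·57.24·0.538771 = 15.42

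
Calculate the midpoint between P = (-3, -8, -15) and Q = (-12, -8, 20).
Midpoint = ((-3-12)/2, (-8-8)/2, (-15+20)/2) = (-7.5, -8, 2.5)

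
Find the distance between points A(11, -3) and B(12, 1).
Using the distance formula: d = sqrt((x₂-x₁)² + (y₂-y₁)²)
dx = 12 - 11 = 1
dy = 1 - (-3) = 4
d = sqrt(1² + 4²) = sqrt(1 + 16) = sqrt(17) = 4.12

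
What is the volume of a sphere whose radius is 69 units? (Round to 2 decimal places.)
Volume = (4/3) * pi * r³
Volume = (4/3) * pi * 69³
Volume = (4/3) * pi * 328509
Volume = 1376055.28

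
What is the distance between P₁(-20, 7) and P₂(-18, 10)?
Using the distance formula: d = sqrt((x₂-x₁)² + (y₂-y₁)²)
dx = (-18) - (-20) = 2
dy = 10 - 7 = 3
d = sqrt(2² + 3²) = sqrt(4 + 9) = sqrt(13) = 3.61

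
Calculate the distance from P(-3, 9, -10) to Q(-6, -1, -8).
d = √[(-3)² + (-10)² + (2)²] = √113 = 10.63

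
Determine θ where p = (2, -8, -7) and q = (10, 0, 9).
p·q = -43, |p|² = 117, |q|² = 181
cos θ = -43/√21177 ≈ -0.2955
θ ≈ 107.2°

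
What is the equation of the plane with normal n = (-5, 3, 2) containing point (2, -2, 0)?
d = n·P = (-5)(2) + (3)(-2) + (2)(0) = -16
Plane: -5x + 3y + 2z = -16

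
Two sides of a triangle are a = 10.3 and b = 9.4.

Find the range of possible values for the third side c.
By the triangle inequality: |a - b| < c < a + b
|10.3 - 9.4| < c < 10.3 + 9.4
0.9 < c < 19.7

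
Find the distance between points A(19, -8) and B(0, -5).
Using the distance formula: d = sqrt((x₂-x₁)² + (y₂-y₁)²)
dx = 0 - 19 = -19
dy = (-5) - (-8) = 3
d = sqrt((-19)² + 3²) = sqrt(361 + 9) = sqrt(370) = 19.24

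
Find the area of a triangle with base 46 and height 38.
Area = (1/2) * base * height
Area = (1/2) * 46 * 38
Area = 874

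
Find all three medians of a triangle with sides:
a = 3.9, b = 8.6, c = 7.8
Using m_x = ½√(2y² + 2z² - x²):
m_a = ½√(2·8.6² + 2·7.8² - 3.9²) = ½√254.39 = 7.975
m_b = ½√(2·3.9² + 2·7.8² - 8.6²) = ½√78.14 = 4.42
m_c = ½√(2·3.9² + 2·8.6² - 7.8²) = ½√117.5 = 5.42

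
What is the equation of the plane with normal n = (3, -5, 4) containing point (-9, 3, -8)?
d = n·P = (3)(-9) + (-5)(3) + (4)(-8) = -74
Plane: 3x - 5y + 4z = -74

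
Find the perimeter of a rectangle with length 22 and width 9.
Perimeter = 2 * (length + width)
Perimeter = 2 * (22 + 9)
Perimeter = 2 * 31
Perimeter = 62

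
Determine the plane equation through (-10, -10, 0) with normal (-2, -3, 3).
d = n·P = (-2)(-10) + (-3)(-10) + (3)(0) = 50
Plane: -2x - 3y + 3z = 50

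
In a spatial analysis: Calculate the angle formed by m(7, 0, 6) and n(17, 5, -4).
m·n = 95, |m|² = 85, |n|² = 330
cos θ = 95/√28050 ≈ 0.5672
θ ≈ 55.44°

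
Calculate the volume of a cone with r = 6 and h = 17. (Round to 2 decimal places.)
Volume = (1/3) * pi * r² * h
Volume = (1/3) * pi * 6² * 17
Volume = (1/3) * pi * 36 * 17
Volume = (1/3) * pi * 612
Volume = 640.88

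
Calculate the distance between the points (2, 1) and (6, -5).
Using the distance formula: d = sqrt((x₂-x₁)² + (y₂-y₁)²)
dx = 6 - 2 = 4
dy = (-5) - 1 = -6
d = sqrt(4² + (-6)²) = sqrt(16 + 36) = sqrt(52) = 7.21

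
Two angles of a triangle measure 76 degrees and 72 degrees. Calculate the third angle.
Sum of angles in a triangle = 180 degrees
Third angle = 180 - 76 - 72
Third angle = 32 degrees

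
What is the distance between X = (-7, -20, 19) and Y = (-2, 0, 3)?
d = √[(5)² + (20)² + (-16)²] = √681 = 26.1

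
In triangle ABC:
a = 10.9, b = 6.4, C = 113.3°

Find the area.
Using A = ½ab·sin(C):
A = ½·10.9·6.4·sin(113.3°) = ½·69.76·0.918446 = 32.04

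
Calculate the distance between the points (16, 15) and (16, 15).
Using the distance formula: d = sqrt((x₂-x₁)² + (y₂-y₁)²)
dx = 16 - 16 = 0
dy = 15 - 15 = 0
d = sqrt(0² + 0²) = sqrt(0 + 0) = sqrt(0) = 0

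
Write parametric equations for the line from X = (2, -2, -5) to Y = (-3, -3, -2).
Direction vector d = Y - X = (-5, -1, 3)
x = 2 - 5t, y = -2 - t, z = -5 + 3t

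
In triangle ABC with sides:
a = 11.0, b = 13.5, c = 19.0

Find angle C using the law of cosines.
cos(C) = (a² + b² - c²)/(2ab)
cos(C) = (11.0² + 13.5² - 19.0²)/(2·11.0·13.5) = -57.75/297 = -0.194444
C = arccos(-0.194444) = 101.2°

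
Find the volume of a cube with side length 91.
Volume = s³
Volume = 91³
Volume = 753571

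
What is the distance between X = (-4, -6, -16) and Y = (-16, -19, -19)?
d = √[(-12)² + (-13)² + (-3)²] = √322 = 17.94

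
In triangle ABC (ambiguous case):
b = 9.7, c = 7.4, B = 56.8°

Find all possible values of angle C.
sin(C)/c = sin(B)/b  →  sin(C) = c·sin(B)/b = 7.4·sin(56.8°)/9.7 = 0.638356
C₁ = arcsin(0.638356) = 39.67°,  C₂ = 180° - C₁ = 140.33°
Check C₂: A = 180° - 56.8° - 140.33° = -17.13° ≤ 0, rejected
C = 39.67° (one solution)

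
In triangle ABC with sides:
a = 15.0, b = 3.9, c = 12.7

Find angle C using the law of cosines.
cos(C) = (a² + b² - c²)/(2ab)
cos(C) = (15.0² + 3.9² - 12.7²)/(2·15.0·3.9) = 78.92/117 = 0.674530
C = arccos(0.674530) = 47.58°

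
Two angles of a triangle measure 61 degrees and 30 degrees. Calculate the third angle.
Sum of angles in a triangle = 180 degrees
Third angle = 180 - 61 - 30
Third angle = 89 degrees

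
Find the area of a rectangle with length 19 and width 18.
Area = length * width
Area = 19 * 18
Area = 342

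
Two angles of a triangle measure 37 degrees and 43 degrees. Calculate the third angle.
Sum of angles in a triangle = 180 degrees
Third angle = 180 - 37 - 43
Third angle = 100 degrees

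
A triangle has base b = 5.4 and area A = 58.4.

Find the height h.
A = ½bh  →  h = 2A/b
h = 2·58.4/5.4 = 21.63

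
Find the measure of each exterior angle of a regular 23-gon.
Exterior angle of a regular n-gon = 360/n
Exterior angle = 360/23
Exterior angle = 15.65 degrees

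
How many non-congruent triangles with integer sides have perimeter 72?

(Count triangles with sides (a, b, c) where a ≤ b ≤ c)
With a ≤ b ≤ c and a + b + c = 72, the triangle inequality a + b > c gives c < 72/2, so c ≤ 35.
Iterate a from 1 to ⌊p/3⌋ = 24; for each a, b ranges from a to ⌊(p−a)/2⌋ with c = p − a − b, keeping only c ≥ b.
Triples: (2, 35, 35), (3, 34, 35), (4, 33, 35), …
Count = 108 triangles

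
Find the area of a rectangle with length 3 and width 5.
Area = length * width
Area = 3 * 5
Area = 15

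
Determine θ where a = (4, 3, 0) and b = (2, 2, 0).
a·b = 14, |a|² = 25, |b|² = 8
cos θ = 14/√200 ≈ 0.9899
θ ≈ 8.13°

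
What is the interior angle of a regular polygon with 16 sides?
Interior angle of a regular n-gon = (n-2)*180/n
Interior angle = (16-2)*180/16
Interior angle = 14*180/16
Interior angle = 2520/16
Interior angle = 157.50 degrees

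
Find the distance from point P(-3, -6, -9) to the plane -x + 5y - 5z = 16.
d = |(-1)(-3) + 5(-6) + (-5)(-9) - (16)| / √((-1)² + 5² + (-5)²) = 2/√51 = 0.2801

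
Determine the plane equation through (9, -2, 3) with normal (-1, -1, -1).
d = n·P = (-1)(9) + (-1)(-2) + (-1)(3) = -10
Plane: -x - y - z = -10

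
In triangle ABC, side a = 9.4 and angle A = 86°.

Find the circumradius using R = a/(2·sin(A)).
R = a/(2·sin(A)) = 9.4/(2·sin(86°))
R = 9.4/(2·0.997564) = 9.4/1.995128 = 4.711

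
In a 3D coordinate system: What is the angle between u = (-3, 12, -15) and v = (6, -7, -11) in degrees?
u·v = 63, |u|² = 378, |v|² = 206
cos θ = 63/√77868 ≈ 0.2258
θ ≈ 76.95°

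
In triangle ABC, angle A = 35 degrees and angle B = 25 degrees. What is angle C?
Sum of angles in a triangle = 180 degrees
Third angle = 180 - 35 - 25
Third angle = 120 degrees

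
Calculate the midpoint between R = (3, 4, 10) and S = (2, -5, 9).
Midpoint = ((3+2)/2, (4-5)/2, (10+9)/2) = (2.5, -0.5, 9.5)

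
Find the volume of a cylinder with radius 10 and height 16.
Volume = pi * r² * h
Volume = pi * 10² * 16
Volume = pi * 100 * 16
Volume = pi * 1600
Volume = 5026.55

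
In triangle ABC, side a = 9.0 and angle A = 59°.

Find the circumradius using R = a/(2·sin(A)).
R = a/(2·sin(A)) = 9.0/(2·sin(59°))
R = 9.0/(2·0.857167) = 9.0/1.714335 = 5.25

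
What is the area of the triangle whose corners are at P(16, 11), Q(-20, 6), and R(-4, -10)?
Using the coordinate formula: Area = (1/2)|x₁(y₂-y₃) + x₂(y₃-y₁) + x₃(y₁-y₂)|
Area = (1/2)|16(6-(-10)) + (-20)((-10)-11) + (-4)(11-6)|
Area = (1/2)|16*16 + (-20)*(-21) + (-4)*5|
Area = (1/2)|256 + 420 + (-20)|
Area = (1/2)*656 = 328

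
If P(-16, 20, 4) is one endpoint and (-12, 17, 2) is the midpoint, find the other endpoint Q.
Q = (2×(-12) - (-16), 2×17 - 20, 2×2 - 4) = (-8, 14, 0)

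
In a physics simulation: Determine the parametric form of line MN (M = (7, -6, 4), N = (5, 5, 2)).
Direction vector d = N - M = (-2, 11, -2)
x = 7 - 2t, y = -6 + 11t, z = 4 - 2t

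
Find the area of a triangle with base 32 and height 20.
Area = (1/2) * base * height
Area = (1/2) * 32 * 20
Area = 320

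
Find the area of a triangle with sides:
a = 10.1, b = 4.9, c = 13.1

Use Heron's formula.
s = (a+b+c)/2 = (10.1+4.9+13.1)/2 = 14.05
A = √(s(s-a)(s-b)(s-c)) = √(14.05·3.95·9.15·0.95)
A = √482.412 = 21.96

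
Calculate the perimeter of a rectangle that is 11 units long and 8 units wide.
Perimeter = 2 * (length + width)
Perimeter = 2 * (11 + 8)
Perimeter = 2 * 19
Perimeter = 38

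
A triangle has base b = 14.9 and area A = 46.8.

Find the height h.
A = ½bh  →  h = 2A/b
h = 2·46.8/14.9 = 6.282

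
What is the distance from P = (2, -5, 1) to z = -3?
d = |0(2) + 0(-5) + 1(1) - (-3)| / √(0² + 0² + 1²) = 4/√1 = 4.0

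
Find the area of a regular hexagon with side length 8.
For a regular 6-gon with side length s = 8:
Apothem a = s / (2*tan(pi/6)) = 8 / (2*tan(pi/6)) ≈ 6.9282
Perimeter P = 6 * 8 = 48
Area = (1/2) * P * a = (1/2) * 48 * 6.9282 = 166.28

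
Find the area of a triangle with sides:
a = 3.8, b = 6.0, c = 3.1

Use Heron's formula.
s = (a+b+c)/2 = (3.8+6.0+3.1)/2 = 6.45
A = √(s(s-a)(s-b)(s-c)) = √(6.45·2.65·0.45·3.35)
A = √25.7669 = 5.076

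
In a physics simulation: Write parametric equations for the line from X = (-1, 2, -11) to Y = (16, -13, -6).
Direction vector d = Y - X = (17, -15, 5)
x = -1 + 17t, y = 2 - 15t, z = -11 + 5t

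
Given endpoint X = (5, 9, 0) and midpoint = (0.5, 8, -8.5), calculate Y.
Y = (2×0.5 - 5, 2×8 - 9, 2×(-8.5) - 0) = (-4, 7, -17)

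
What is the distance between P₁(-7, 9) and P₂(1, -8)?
Using the distance formula: d = sqrt((x₂-x₁)² + (y₂-y₁)²)
dx = 1 - (-7) = 8
dy = (-8) - 9 = -17
d = sqrt(8² + (-17)²) = sqrt(64 + 289) = sqrt(353) = 18.79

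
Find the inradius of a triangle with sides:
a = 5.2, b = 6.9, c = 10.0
s = (a+b+c)/2 = (5.2+6.9+10.0)/2 = 11.05
Area = √(s(s-a)(s-b)(s-c)) = √(11.05·5.85·4.15·1.05) = 16.7833
r = Area/s = 16.7833/11.05 = 1.519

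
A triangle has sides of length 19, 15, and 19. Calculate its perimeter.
Perimeter = sum of all sides
Perimeter = 19 + 15 + 19
Perimeter = 53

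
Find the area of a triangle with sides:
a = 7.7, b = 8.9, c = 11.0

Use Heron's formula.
s = (a+b+c)/2 = (7.7+8.9+11.0)/2 = 13.8
A = √(s(s-a)(s-b)(s-c)) = √(13.8·6.1·4.9·2.8)
A = √1154.95 = 33.98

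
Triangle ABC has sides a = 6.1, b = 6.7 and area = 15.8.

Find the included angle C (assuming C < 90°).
Area = ½ab·sin(C)  →  sin(C) = 2·Area/(ab)
sin(C) = 2·15.8/(6.1·6.7) = 0.773183
C = arcsin(0.773183) = 50.64°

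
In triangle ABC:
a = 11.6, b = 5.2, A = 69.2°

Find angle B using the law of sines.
sin(B)/b = sin(A)/a
sin(B) = b·sin(A)/a = 5.2·sin(69.2°)/11.6 = 0.419060
B = arcsin(0.419060) = 24.78°  (b ≤ a, so B ≤ A and the acute solution is unique)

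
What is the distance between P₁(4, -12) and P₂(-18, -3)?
Using the distance formula: d = sqrt((x₂-x₁)² + (y₂-y₁)²)
dx = (-18) - 4 = -22
dy = (-3) - (-12) = 9
d = sqrt((-22)² + 9²) = sqrt(484 + 81) = sqrt(565) = 23.77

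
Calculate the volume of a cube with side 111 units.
Volume = s³
Volume = 111³
Volume = 1367631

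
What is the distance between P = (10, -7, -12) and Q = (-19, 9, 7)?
d = √[(-29)² + (16)² + (19)²] = √1458 = 38.18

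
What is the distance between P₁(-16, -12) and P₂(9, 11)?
Using the distance formula: d = sqrt((x₂-x₁)² + (y₂-y₁)²)
dx = 9 - (-16) = 25
dy = 11 - (-12) = 23
d = sqrt(25² + 23²) = sqrt(625 + 529) = sqrt(1154) = 33.97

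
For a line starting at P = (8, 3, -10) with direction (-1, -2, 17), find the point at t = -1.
P(-1) = (8 + (-1)(-1), 3 + (-2)(-1), -10 + 17(-1)) = (9, 5, -27)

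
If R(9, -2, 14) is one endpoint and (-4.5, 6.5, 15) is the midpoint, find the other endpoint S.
S = (2×(-4.5) - 9, 2×6.5 - (-2), 2×15 - 14) = (-18, 15, 16)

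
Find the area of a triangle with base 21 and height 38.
Area = (1/2) * base * height
Area = (1/2) * 21 * 38
Area = 399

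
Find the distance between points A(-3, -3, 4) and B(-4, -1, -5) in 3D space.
d = √[(-1)² + (2)² + (-9)²] = √86 = 9.274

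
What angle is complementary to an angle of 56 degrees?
Complementary angles sum to 90 degrees.
Other angle = 90 - 56
Other angle = 34 degrees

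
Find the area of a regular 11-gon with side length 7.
For a regular 11-gon with side length s = 7:
Apothem a = s / (2*tan(pi/11)) = 7 / (2*tan(pi/11)) ≈ 11.9199
Perimeter P = 11 * 7 = 77
Area = (1/2) * P * a = (1/2) * 77 * 11.9199 = 458.92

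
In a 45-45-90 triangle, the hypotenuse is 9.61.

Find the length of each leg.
In a 45-45-90 triangle, hypotenuse = leg·√2  →  leg = hypotenuse/√2
leg = 9.61/√2 = 6.795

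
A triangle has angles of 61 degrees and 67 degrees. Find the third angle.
Sum of angles in a triangle = 180 degrees
Third angle = 180 - 61 - 67
Third angle = 52 degrees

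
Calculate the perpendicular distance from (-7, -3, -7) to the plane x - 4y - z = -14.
d = |1(-7) + (-4)(-3) + (-1)(-7) - (-14)| / √(1² + (-4)² + (-1)²) = 26/√18 = 6.128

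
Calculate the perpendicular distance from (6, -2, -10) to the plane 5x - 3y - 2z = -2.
d = |5(6) + (-3)(-2) + (-2)(-10) - (-2)| / √(5² + (-3)² + (-2)²) = 58/√38 = 9.409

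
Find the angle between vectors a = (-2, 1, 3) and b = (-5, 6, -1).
a·b = 13, |a|² = 14, |b|² = 62
cos θ = 13/√868 ≈ 0.4412
θ ≈ 63.82°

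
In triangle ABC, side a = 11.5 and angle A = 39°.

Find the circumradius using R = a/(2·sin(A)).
R = a/(2·sin(A)) = 11.5/(2·sin(39°))
R = 11.5/(2·0.629320) = 11.5/1.258641 = 9.137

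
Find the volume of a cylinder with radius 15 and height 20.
Volume = pi * r² * h
Volume = pi * 15² * 20
Volume = pi * 225 * 20
Volume = pi * 4500
Volume = 14137.17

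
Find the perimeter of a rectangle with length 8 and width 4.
Perimeter = 2 * (length + width)
Perimeter = 2 * (8 + 4)
Perimeter = 2 * 12
Perimeter = 24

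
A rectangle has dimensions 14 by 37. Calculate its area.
Area = length * width
Area = 14 * 37
Area = 518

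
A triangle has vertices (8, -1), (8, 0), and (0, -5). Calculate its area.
Using the coordinate formula: Area = (1/2)|x₁(y₂-y₃) + x₂(y₃-y₁) + x₃(y₁-y₂)|
Area = (1/2)|8(0-(-5)) + 8((-5)-(-1)) + 0((-1)-0)|
Area = (1/2)|8*5 + 8*(-4) + 0*(-1)|
Area = (1/2)|40 + (-32) + 0|
Area = (1/2)*8 = 4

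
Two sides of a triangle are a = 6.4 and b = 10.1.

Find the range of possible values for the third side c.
By the triangle inequality: |a - b| < c < a + b
|6.4 - 10.1| < c < 6.4 + 10.1
3.7 < c < 16.5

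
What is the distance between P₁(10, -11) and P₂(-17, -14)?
Using the distance formula: d = sqrt((x₂-x₁)² + (y₂-y₁)²)
dx = (-17) - 10 = -27
dy = (-14) - (-11) = -3
d = sqrt((-27)² + (-3)²) = sqrt(729 + 9) = sqrt(738) = 27.17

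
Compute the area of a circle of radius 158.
Area = pi * r²
Area = pi * 158²
Area = pi * 24964
Area = 78426.72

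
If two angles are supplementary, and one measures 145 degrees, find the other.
Supplementary angles sum to 180 degrees.
Other angle = 180 - 145
Other angle = 35 degrees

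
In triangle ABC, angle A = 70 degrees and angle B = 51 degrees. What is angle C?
Sum of angles in a triangle = 180 degrees
Third angle = 180 - 70 - 51
Third angle = 59 degrees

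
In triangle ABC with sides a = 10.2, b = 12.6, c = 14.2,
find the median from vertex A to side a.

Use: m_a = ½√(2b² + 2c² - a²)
m_a = ½√(2·12.6² + 2·14.2² - 10.2²)
m_a = ½√(317.52 + 403.28 - 104.04) = ½√616.76 = 12.42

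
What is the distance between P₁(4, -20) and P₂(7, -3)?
Using the distance formula: d = sqrt((x₂-x₁)² + (y₂-y₁)²)
dx = 7 - 4 = 3
dy = (-3) - (-20) = 17
d = sqrt(3² + 17²) = sqrt(9 + 289) = sqrt(298) = 17.26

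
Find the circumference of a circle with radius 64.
Circumference = 2 * pi * r
Circumference = 2 * pi * 64
Circumference = 402.12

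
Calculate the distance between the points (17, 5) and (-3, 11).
Using the distance formula: d = sqrt((x₂-x₁)² + (y₂-y₁)²)
dx = (-3) - 17 = -20
dy = 11 - 5 = 6
d = sqrt((-20)² + 6²) = sqrt(400 + 36) = sqrt(436) = 20.88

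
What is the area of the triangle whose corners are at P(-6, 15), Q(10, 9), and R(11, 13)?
Using the coordinate formula: Area = (1/2)|x₁(y₂-y₃) + x₂(y₃-y₁) + x₃(y₁-y₂)|
Area = (1/2)|(-6)(9-13) + 10(13-15) + 11(15-9)|
Area = (1/2)|(-6)*(-4) + 10*(-2) + 11*6|
Area = (1/2)|24 + (-20) + 66|
Area = (1/2)*70 = 35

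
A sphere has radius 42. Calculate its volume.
Volume = (4/3) * pi * r³
Volume = (4/3) * pi * 42³
Volume = (4/3) * pi * 74088
Volume = 310339.09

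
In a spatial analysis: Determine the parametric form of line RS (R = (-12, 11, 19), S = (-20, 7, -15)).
Direction vector d = S - R = (-8, -4, -34)
x = -12 - 8t, y = 11 - 4t, z = 19 - 34t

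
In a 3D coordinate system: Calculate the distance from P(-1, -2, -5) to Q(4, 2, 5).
d = √[(5)² + (4)² + (10)²] = √141 = 11.87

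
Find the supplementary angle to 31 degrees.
Supplementary angles sum to 180 degrees.
Other angle = 180 - 31
Other angle = 149 degrees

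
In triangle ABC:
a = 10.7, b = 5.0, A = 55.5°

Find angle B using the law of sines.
sin(B)/b = sin(A)/a
sin(B) = b·sin(A)/a = 5.0·sin(55.5°)/10.7 = 0.385106
B = arcsin(0.385106) = 22.65°  (b ≤ a, so B ≤ A and the acute solution is unique)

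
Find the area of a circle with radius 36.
Area = pi * r²
Area = pi * 36²
Area = pi * 1296
Area = 4071.50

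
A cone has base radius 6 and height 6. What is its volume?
Volume = (1/3) * pi * r² * h
Volume = (1/3) * pi * 6² * 6
Volume = (1/3) * pi * 36 * 6
Volume = (1/3) * pi * 216
Volume = 226.19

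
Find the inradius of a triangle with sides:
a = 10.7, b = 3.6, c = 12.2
s = (a+b+c)/2 = (10.7+3.6+12.2)/2 = 13.25
Area = √(s(s-a)(s-b)(s-c)) = √(13.25·2.55·9.65·1.05) = 18.5028
r = Area/s = 18.5028/13.25 = 1.396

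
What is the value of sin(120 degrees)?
sin(120 degrees) = 0.866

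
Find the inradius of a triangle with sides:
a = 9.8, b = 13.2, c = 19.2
s = (a+b+c)/2 = (9.8+13.2+19.2)/2 = 21.1
Area = √(s(s-a)(s-b)(s-c)) = √(21.1·11.3·7.9·1.9) = 59.8234
r = Area/s = 59.8234/21.1 = 2.835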